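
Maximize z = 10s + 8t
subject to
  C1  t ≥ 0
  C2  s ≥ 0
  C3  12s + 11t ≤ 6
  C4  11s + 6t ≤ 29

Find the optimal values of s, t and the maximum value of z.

s = 1/2, t = 0, maximum z = 5

Feasible corners and z = 10s + 8t:
  (0, 0) → z = 0
  (1/2, 0) → z = 5
  (0, 6/11) → z = 48/11

The binding constraints are t = 0 and 12s + 11t = 6.
Solving simultaneously gives s = 1/2, t = 0.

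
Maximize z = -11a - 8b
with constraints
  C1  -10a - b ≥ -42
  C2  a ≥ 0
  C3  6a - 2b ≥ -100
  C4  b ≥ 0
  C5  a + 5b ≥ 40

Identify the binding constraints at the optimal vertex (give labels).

C2 and C5

Corner points and z = -11a - 8b:
  (0, 42) → z = -336
  (170/49, 358/49) → z = -4734/49
  (0, 8) → z = -64

The maximum is at (0, 8). Substituting into each constraint, equality holds for C2 and C5; the remaining constraints have slack.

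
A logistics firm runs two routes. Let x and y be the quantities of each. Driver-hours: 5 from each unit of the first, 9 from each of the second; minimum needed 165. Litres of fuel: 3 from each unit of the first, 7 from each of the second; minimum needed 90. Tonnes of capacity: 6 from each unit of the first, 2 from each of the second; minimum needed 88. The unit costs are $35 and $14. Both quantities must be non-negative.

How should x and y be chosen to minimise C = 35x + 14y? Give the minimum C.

x = 21/2, y = 25/2, minimum C = 1085/2

Vertices and C = 35x + 14y:
  (0, 44) → C = 616
  (33, 0) → C = 1155
  (21/2, 25/2) → C = 1085/2
The feasible region is unbounded (it extends along (0, 1), (1, 0)), but C strictly increases along every unbounded feasible direction, so there is no improving ray and the minimum is attained at a vertex.

The binding constraints are 5x + 9y = 165 and 6x + 2y = 88.
Solving simultaneously gives x = 21/2, y = 25/2.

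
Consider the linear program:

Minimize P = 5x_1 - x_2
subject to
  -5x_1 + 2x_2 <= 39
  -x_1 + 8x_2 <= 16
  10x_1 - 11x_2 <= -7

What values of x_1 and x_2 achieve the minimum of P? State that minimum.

x_1 = -83/7, x_2 = -71/7, minimum P = -344/7

Feasible corners and P = 5x_1 - x_2:
  (-140/19, 41/38) → P = -1441/38
  (-83/7, -71/7) → P = -344/7
  (40/23, 51/23) → P = 149/23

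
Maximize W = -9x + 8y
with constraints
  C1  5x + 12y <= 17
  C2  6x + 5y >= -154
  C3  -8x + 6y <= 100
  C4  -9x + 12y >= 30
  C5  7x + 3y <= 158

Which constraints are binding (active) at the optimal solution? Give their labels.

C1 and C3

Extreme points and W = -9x + 8y:
  (-61/7, 106/21) → W = 2495/21
  (-13/14, 101/56) → W = 319/14
  (-356/19, -158/19) → W = 1940/19
  (-222/13, -134/13) → W = 926/13

The maximum is at (-61/7, 106/21). Substituting into each constraint, equality holds for C1 and C3; the remaining constraints have slack.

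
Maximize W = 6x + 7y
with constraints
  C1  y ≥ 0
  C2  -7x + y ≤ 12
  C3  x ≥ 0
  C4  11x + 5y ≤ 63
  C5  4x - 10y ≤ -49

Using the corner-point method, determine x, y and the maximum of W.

Vertices and W = 6x + 7y:
  (0, 12) → W = 84
  (3/46, 573/46) → W = 4029/46
  (0, 49/10) → W = 343/10
  (77/26, 791/130) → W = 7847/130

x = 3/46, y = 573/46, maximum W = 4029/46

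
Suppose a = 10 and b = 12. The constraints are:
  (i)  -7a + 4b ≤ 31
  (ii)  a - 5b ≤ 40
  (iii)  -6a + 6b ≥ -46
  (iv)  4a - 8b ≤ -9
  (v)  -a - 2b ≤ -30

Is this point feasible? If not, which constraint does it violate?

feasible

(i): -22 ≤ 31 ✓
(ii): -50 ≤ 40 ✓
(iii): 12 ≥ -46 ✓
(iv): -56 ≤ -9 ✓
(v): -34 ≤ -30 ✓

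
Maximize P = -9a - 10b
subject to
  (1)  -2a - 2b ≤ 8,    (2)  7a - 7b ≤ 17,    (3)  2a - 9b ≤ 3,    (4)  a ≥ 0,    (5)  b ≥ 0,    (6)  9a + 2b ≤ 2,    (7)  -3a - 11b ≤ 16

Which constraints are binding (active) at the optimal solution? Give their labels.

(4) and (5)

Vertices and P = -9a - 10b:
  (0, 0) → P = 0
  (0, 1) → P = -10
  (2/9, 0) → P = -2

The maximum is at (0, 0). Substituting into each constraint, equality holds for (4) and (5); the remaining constraints have slack.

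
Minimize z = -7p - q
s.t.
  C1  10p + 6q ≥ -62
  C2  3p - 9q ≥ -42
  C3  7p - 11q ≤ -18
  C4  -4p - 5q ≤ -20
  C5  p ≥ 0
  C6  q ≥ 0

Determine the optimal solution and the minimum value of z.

p = 10, q = 8, minimum z = -78

Corner points and z = -7p - q:
  (10, 8) → z = -78
  (0, 14/3) → z = -14/3
  (130/79, 212/79) → z = -1122/79
  (0, 4) → z = -4

The binding constraints are 3p - 9q = -42 and 7p - 11q = -18.
Solving simultaneously gives p = 10, q = 8.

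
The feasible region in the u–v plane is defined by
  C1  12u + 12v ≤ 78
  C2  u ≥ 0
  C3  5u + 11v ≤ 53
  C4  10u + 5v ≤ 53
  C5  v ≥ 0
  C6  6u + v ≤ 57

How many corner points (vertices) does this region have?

5

The feasible vertices (each the meet of two boundaries and inside every other half-plane) are:
  (37/12, 41/12)
  (41/10, 12/5)
  (0, 53/11)
  (0, 0)
  (53/10, 0)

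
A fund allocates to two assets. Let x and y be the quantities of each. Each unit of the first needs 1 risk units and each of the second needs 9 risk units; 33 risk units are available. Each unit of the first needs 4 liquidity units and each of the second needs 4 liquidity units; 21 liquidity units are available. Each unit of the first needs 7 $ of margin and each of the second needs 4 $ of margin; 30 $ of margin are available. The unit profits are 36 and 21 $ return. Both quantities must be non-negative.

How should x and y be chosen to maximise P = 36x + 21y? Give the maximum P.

Corner points and P = 36x + 21y:
  (0, 0) → P = 0
  (0, 11/3) → P = 77
  (30/7, 0) → P = 1080/7
  (57/32, 111/32) → P = 4383/32
  (3, 9/4) → P = 621/4

The binding constraints are 4x + 4y = 21 and 7x + 4y = 30.
Solving simultaneously gives x = 3, y = 9/4.

x = 3, y = 9/4, maximum P = 621/4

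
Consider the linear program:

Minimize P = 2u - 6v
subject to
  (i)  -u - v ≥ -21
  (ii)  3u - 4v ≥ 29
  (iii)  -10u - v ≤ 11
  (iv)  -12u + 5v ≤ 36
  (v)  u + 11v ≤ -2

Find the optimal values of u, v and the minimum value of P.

u = 311/37, v = -35/37, minimum P = 832/37

The feasible region is unbounded (it extends along (1, -1), (1, -10)), but P strictly increases along every unbounded feasible direction, so there is no improving ray and the minimum is attained at a vertex.

The optimum lies where 3u - 4v = 29 and u + 11v = -2.
Solving simultaneously gives u = 311/37, v = -35/37.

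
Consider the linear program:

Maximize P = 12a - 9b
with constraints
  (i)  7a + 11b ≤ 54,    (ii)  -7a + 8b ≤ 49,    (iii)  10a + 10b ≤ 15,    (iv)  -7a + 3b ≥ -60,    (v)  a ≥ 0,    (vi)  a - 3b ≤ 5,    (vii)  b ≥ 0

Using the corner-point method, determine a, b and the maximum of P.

Vertices and P = 12a - 9b:
  (0, 3/2) → P = -27/2
  (3/2, 0) → P = 18
  (0, 0) → P = 0

a = 3/2, b = 0, maximum P = 18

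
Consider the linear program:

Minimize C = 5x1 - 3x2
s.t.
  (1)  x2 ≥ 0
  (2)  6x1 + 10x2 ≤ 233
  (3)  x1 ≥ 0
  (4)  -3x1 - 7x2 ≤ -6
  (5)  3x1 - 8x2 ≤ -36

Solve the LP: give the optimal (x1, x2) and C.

x1 = 0, x2 = 233/10, minimum C = -699/10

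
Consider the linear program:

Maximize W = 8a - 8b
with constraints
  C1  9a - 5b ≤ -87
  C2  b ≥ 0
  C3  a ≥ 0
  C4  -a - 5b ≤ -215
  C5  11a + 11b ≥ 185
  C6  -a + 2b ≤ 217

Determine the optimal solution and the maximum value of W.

Extreme points and W = 8a - 8b:
  (64/5, 1011/25) → W = -5528/25
  (911/13, 1866/13) → W = -7640/13
  (0, 43) → W = -344
  (0, 217/2) → W = -868

The binding constraints are 9a - 5b = -87 and -a - 5b = -215.
Solving simultaneously gives a = 64/5, b = 1011/25.

a = 64/5, b = 1011/25, maximum W = -5528/25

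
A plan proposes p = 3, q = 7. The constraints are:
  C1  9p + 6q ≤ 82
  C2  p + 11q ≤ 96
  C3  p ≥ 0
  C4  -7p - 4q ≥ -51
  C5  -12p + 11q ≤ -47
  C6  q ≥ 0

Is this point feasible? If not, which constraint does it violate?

Constraint C5: -12p + 11q = 41, which is not ≤ -47. All other constraints are satisfied.

not feasible — violates C5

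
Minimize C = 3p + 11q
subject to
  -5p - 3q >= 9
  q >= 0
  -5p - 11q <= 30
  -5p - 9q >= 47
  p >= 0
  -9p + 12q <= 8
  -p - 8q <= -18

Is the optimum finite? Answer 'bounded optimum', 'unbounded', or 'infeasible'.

The boundaries -9p + 12q = 8 and -p - 8q = -18 meet at (38/21, 85/42), but that point violates -5p - 3q ≥ 9. Every candidate vertex is excluded by some other constraint, so the feasible region is empty.

infeasible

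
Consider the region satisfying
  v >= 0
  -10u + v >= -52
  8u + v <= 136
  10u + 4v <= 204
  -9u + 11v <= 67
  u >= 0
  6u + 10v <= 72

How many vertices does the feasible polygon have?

5

Of the 21 pairwise boundary intersections, those satisfying every inequality are:
  (26/5, 0)
  (0, 0)
  (296/53, 204/53)
  (0, 67/11)
  (61/78, 175/26)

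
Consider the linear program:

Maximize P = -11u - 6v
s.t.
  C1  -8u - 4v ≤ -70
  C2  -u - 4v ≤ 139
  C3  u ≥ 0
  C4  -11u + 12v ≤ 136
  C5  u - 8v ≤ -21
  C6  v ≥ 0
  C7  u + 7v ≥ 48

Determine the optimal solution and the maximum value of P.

u = 149/26, v = 157/26, maximum P = -2581/26

Extreme points and P = -11u - 6v:
  (74/35, 929/70) → P = -3601/35
  (149/26, 157/26) → P = -2581/26
  (79/5, 23/5) → P = -1007/5
The feasible region is unbounded (it extends along (8, 1), (12, 11)), but P strictly decreases along every unbounded feasible direction, so there is no improving ray and the maximum is attained at a vertex.

The optimum lies where -8u - 4v = -70 and u + 7v = 48.
Solving simultaneously gives u = 149/26, v = 157/26.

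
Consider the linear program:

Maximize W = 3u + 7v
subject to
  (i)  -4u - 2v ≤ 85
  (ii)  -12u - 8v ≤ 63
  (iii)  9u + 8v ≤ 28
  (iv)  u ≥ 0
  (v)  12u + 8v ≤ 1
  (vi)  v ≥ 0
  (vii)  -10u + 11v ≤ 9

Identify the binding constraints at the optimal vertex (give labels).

Vertices and W = 3u + 7v:
  (0, 1/8) → W = 7/8
  (0, 0) → W = 0
  (1/12, 0) → W = 1/4

The maximum is at (0, 1/8). Substituting into each constraint, equality holds for (iv) and (v); the remaining constraints have slack.

(iv) and (v)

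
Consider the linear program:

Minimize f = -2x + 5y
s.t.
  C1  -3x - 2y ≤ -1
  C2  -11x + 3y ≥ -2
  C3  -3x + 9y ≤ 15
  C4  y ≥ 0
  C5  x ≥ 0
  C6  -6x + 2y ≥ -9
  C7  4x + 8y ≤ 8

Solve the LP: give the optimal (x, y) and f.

Vertices and f = -2x + 5y:
  (7/31, 5/31) → f = 11/31
  (0, 1/2) → f = 5/2
  (2/5, 4/5) → f = 16/5
  (0, 1) → f = 5

x = 7/31, y = 5/31, minimum f = 11/31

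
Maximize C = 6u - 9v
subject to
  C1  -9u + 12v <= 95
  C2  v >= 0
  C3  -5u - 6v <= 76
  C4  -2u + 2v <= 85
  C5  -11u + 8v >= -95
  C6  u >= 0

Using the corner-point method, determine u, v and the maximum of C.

Corner points and C = 6u - 9v:
  (95/3, 95/3) → C = -95
  (0, 95/12) → C = -285/4
  (95/11, 0) → C = 570/11
  (0, 0) → C = 0

The optimum lies where v = 0 and -11u + 8v = -95.
Solving simultaneously gives u = 95/11, v = 0.

u = 95/11, v = 0, maximum C = 570/11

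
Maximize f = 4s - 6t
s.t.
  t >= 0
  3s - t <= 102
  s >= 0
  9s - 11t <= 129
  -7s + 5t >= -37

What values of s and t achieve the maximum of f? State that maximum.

Corner points and f = 4s - 6t:
  (0, 0) → f = 0
  (37/7, 0) → f = 148/7
  (473/8, 603/8) → f = -863/4
The feasible region is unbounded (it extends along (0, 1), (1, 3)), but f strictly decreases along every unbounded feasible direction, so there is no improving ray and the maximum is attained at a vertex.

The binding constraints are t = 0 and -7s + 5t = -37.
Solving simultaneously gives s = 37/7, t = 0.

s = 37/7, t = 0, maximum f = 148/7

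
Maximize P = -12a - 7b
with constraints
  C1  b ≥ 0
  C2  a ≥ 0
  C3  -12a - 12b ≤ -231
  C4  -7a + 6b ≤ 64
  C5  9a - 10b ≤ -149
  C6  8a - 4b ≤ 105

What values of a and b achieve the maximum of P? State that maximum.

a = 127/8, b = 467/16, maximum P = -6317/16

Feasible corners and P = -12a - 7b:
  (127/8, 467/16) → P = -6317/16
  (443/10, 1247/20) → P = -19361/20
  (823/22, 2137/44) → P = -34711/44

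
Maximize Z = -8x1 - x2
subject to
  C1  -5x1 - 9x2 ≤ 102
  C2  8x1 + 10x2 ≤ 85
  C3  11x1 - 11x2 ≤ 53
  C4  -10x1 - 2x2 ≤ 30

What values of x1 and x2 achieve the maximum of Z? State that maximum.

x1 = -235/42, x2 = 545/42, maximum Z = 445/14

Corner points and Z = -8x1 - x2:
  (1465/198, 511/198) → Z = -1359/22
  (-235/42, 545/42) → Z = 445/14
  (-56/33, -215/33) → Z = 221/11

The optimum lies where 8x1 + 10x2 = 85 and -10x1 - 2x2 = 30.
Solving simultaneously gives x1 = -235/42, x2 = 545/42.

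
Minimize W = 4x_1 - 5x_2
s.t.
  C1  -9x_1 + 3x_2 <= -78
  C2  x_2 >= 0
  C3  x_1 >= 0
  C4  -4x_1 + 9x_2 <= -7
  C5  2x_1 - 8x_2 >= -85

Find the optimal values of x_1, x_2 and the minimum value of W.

The feasible region is unbounded (it extends along (1, 0), (4, 1)), but W strictly increases along every unbounded feasible direction, so there is no improving ray and the minimum is attained at a vertex.

x_1 = 227/23, x_2 = 83/23, minimum W = 493/23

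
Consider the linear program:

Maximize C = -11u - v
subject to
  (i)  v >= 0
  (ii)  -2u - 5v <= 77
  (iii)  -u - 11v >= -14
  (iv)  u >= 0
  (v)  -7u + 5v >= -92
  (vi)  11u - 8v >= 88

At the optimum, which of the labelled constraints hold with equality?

(i) and (vi)

Feasible corners and C = -11u - v:
  (92/7, 0) → C = -1012/7
  (8, 0) → C = -88
  (541/41, 3/41) → C = -5954/41
  (360/43, 22/43) → C = -3982/43

The maximum is at (8, 0). Substituting into each constraint, equality holds for (i) and (vi); the remaining constraints have slack.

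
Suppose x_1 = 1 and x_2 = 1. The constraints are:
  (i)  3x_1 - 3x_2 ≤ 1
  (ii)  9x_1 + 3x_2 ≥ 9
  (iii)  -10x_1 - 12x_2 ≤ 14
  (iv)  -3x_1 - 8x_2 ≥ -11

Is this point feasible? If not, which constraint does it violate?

(i): 0 ≤ 1 ✓
(ii): 12 ≥ 9 ✓
(iii): -22 ≤ 14 ✓
(iv): -11 ≥ -11 ✓

feasible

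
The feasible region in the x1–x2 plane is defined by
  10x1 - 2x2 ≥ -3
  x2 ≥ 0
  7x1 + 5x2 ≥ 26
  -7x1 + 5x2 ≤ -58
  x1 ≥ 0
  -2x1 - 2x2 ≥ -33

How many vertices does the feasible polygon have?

3

Pairwise boundary intersections that survive every other constraint:
  (58/7, 0)
  (33/2, 0)
  (281/24, 115/24)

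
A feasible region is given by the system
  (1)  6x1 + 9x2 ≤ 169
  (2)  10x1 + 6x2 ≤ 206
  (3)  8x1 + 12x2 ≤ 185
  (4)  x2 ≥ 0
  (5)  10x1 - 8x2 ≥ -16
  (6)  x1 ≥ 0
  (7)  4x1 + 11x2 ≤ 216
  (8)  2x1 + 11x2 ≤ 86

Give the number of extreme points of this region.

Intersecting each pair of boundary lines and keeping only the points that satisfy every inequality leaves:
  (227/12, 101/36)
  (103/5, 0)
  (1003/64, 159/32)
  (0, 0)
  (0, 2)
  (256/63, 446/63)

6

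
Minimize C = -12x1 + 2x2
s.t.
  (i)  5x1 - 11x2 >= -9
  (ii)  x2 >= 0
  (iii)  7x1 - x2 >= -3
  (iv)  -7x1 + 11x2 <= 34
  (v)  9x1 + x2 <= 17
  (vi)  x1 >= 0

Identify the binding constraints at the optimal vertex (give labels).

(ii) and (v)

Extreme points and C = -12x1 + 2x2:
  (89/52, 83/52) → C = -451/26
  (0, 9/11) → C = 18/11
  (17/9, 0) → C = -68/3
  (0, 0) → C = 0

The minimum is at (17/9, 0). Substituting into each constraint, equality holds for (ii) and (v); the remaining constraints have slack.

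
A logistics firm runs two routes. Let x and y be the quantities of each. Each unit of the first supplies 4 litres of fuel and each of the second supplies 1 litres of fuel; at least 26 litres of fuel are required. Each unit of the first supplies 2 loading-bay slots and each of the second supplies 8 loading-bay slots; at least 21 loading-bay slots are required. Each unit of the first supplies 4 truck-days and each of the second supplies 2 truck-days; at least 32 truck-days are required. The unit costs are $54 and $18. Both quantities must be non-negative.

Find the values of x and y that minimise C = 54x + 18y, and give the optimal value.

Feasible corners and C = 54x + 18y:
  (0, 26) → C = 468
  (21/2, 0) → C = 567
  (5, 6) → C = 378
  (107/14, 5/7) → C = 2979/7
The feasible region is unbounded (it extends along (0, 1), (1, 0)), but C strictly increases along every unbounded feasible direction, so there is no improving ray and the minimum is attained at a vertex.

The optimum lies where 4x + y = 26 and 4x + 2y = 32.
Solving simultaneously gives x = 5, y = 6.

x = 5, y = 6, minimum C = 378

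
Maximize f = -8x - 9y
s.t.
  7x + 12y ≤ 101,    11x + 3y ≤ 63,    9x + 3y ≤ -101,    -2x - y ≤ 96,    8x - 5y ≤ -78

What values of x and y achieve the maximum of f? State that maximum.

x = -31, y = -34, maximum f = 554

Feasible corners and f = -8x - 9y:
  (-505/29, 1616/87) → f = -808/29
  (-1253/17, 874/17) → f = 2158/17
  (-739/69, -106/69) → f = 6866/69
  (-31, -34) → f = 554

At the optimal vertex, -2x - y = 96 and 8x - 5y = -78.
Solving simultaneously gives x = -31, y = -34.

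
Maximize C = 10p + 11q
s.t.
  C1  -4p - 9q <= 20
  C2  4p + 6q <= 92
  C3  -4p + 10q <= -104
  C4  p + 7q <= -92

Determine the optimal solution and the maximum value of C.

p = 79, q = -112/3, maximum C = 1138/3

Extreme points and C = 10p + 11q:
  (79, -112/3) → C = 1138/3
  (688/19, -348/19) → C = 3052/19
  (598/11, -230/11) → C = 3450/11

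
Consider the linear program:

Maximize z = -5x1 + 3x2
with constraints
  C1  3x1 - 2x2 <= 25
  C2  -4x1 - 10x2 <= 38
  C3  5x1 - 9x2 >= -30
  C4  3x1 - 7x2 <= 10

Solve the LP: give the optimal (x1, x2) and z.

Vertices and z = -5x1 + 3x2:
  (285/17, 215/17) → z = -780/17
  (31/3, 3) → z = -128/3
  (-321/43, -35/43) → z = 1500/43
  (-83/29, -77/29) → z = 184/29

At the optimal vertex, -4x1 - 10x2 = 38 and 5x1 - 9x2 = -30.
Solving simultaneously gives x1 = -321/43, x2 = -35/43.

x1 = -321/43, x2 = -35/43, maximum z = 1500/43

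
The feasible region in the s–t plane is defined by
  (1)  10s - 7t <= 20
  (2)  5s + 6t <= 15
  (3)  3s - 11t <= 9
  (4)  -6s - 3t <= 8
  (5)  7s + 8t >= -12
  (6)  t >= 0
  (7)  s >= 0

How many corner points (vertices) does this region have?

The feasible vertices (each the meet of two boundaries and inside every other half-plane) are:
  (45/19, 10/19)
  (2, 0)
  (0, 5/2)
  (0, 0)

4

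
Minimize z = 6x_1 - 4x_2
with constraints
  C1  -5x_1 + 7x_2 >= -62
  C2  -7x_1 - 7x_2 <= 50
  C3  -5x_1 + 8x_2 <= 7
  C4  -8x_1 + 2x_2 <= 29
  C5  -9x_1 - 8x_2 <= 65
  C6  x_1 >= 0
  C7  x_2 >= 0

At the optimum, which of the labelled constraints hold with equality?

Corner points and z = 6x_1 - 4x_2:
  (109, 69) → z = 378
  (62/5, 0) → z = 372/5
  (0, 7/8) → z = -7/2
  (0, 0) → z = 0

The minimum is at (0, 7/8). Substituting into each constraint, equality holds for C3 and C6; the remaining constraints have slack.

C3 and C6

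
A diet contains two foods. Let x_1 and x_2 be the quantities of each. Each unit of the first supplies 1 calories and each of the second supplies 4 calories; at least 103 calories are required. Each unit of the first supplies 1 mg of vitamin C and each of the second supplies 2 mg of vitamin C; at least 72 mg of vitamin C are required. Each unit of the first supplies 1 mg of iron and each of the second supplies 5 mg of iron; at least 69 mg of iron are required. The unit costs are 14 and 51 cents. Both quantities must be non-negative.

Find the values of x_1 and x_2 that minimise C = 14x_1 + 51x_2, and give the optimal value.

x_1 = 41, x_2 = 31/2, minimum C = 2729/2

Corner points and C = 14x_1 + 51x_2:
  (0, 36) → C = 1836
  (103, 0) → C = 1442
  (41, 31/2) → C = 2729/2
The feasible region is unbounded (it extends along (0, 1), (1, 0)), but C strictly increases along every unbounded feasible direction, so there is no improving ray and the minimum is attained at a vertex.

The optimum lies where x_1 + 4x_2 = 103 and x_1 + 2x_2 = 72.
Solving simultaneously gives x_1 = 41, x_2 = 31/2.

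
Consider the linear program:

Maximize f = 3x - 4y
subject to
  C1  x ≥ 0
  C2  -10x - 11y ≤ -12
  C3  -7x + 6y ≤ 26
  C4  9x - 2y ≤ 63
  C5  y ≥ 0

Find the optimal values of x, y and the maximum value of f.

Extreme points and f = 3x - 4y:
  (0, 12/11) → f = -48/11
  (0, 13/3) → f = -52/3
  (6/5, 0) → f = 18/5
  (43/4, 135/8) → f = -141/4
  (7, 0) → f = 21

x = 7, y = 0, maximum f = 21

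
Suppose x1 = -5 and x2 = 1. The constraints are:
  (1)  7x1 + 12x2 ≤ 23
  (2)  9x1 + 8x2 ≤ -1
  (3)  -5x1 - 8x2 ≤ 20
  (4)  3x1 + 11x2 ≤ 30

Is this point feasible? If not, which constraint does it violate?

(1): -23 ≤ 23 ✓
(2): -37 ≤ -1 ✓
(3): 17 ≤ 20 ✓
(4): -4 ≤ 30 ✓

feasible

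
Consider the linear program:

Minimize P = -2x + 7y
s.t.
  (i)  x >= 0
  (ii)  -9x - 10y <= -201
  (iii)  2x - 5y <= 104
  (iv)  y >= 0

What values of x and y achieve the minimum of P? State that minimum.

Feasible corners and P = -2x + 7y:
  (0, 201/10) → P = 1407/10
  (67/3, 0) → P = -134/3
  (52, 0) → P = -104
The feasible region is unbounded (it extends along (0, 1), (5, 2)), but P strictly increases along every unbounded feasible direction, so there is no improving ray and the minimum is attained at a vertex.

x = 52, y = 0, minimum P = -104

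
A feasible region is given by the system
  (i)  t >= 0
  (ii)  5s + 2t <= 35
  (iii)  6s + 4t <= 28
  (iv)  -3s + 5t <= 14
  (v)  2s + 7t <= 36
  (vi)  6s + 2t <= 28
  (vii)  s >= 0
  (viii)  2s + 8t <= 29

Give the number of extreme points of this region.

Intersecting each pair of boundary lines and keeping only the points that satisfy every inequality leaves:
  (14/3, 0)
  (0, 0)
  (27/10, 59/20)
  (0, 14/5)
  (33/34, 115/34)

5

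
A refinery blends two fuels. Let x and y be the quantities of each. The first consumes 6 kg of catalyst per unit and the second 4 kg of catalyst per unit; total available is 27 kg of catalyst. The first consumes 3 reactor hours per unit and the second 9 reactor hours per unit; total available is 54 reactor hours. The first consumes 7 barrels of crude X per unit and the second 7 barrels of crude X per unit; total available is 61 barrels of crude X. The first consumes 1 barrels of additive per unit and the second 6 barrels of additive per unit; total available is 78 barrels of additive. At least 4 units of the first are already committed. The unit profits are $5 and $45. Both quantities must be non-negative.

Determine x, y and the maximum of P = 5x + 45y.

x = 4, y = 3/4, maximum P = 215/4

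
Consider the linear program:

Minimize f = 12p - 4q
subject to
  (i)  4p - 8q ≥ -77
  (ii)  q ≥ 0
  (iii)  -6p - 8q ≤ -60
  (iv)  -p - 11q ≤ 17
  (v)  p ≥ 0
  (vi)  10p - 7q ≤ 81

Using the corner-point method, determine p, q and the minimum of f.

Extreme points and f = 12p - 4q:
  (0, 77/8) → f = -77/2
  (1187/52, 547/26) → f = 2467/13
  (0, 15/2) → f = -30
  (534/61, 57/61) → f = 6180/61

At the optimal vertex, 4p - 8q = -77 and p = 0.
Solving simultaneously gives p = 0, q = 77/8.

p = 0, q = 77/8, minimum f = -77/2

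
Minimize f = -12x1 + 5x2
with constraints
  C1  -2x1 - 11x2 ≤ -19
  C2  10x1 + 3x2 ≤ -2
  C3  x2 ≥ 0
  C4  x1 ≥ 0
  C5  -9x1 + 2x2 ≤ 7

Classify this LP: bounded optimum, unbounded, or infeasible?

The boundaries -2x1 - 11x2 = -19 and x2 = 0 meet at (19/2, 0), but that point violates 10x1 + 3x2 ≤ -2. Every candidate vertex is excluded by some other constraint, so the feasible region is empty.

infeasible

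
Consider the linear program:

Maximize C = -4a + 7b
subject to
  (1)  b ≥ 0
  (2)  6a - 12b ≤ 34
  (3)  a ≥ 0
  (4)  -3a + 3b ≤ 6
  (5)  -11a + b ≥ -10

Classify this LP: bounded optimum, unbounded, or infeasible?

Vertices and C = -4a + 7b:
  (0, 0) → C = 0
  (10/11, 0) → C = -40/11
  (0, 2) → C = 14
  (6/5, 16/5) → C = 88/5
The feasible region has finitely many vertices and no improving ray; the maximum is 88/5 at (6/5, 16/5).

bounded optimum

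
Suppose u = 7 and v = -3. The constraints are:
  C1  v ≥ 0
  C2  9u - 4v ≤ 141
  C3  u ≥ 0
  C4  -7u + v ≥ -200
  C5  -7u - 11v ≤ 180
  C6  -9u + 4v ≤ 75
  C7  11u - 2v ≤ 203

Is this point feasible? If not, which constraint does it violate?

Constraint C1: v = -3, which is not ≥ 0. All other constraints are satisfied.

not feasible — violates C1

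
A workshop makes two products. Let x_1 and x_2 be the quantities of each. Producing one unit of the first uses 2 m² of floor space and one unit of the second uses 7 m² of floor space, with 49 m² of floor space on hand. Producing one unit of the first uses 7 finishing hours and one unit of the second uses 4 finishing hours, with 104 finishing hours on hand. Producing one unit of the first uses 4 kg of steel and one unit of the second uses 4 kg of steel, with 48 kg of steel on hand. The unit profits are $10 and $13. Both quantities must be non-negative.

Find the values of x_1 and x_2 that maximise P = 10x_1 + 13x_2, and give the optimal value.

x_1 = 7, x_2 = 5, maximum P = 135

Extreme points and P = 10x_1 + 13x_2:
  (0, 0) → P = 0
  (0, 7) → P = 91
  (12, 0) → P = 120
  (7, 5) → P = 135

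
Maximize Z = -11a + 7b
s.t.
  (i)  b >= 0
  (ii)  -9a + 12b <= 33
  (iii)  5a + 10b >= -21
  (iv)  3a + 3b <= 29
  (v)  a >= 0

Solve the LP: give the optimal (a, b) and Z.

Extreme points and Z = -11a + 7b:
  (29/3, 0) → Z = -319/3
  (0, 0) → Z = 0
  (83/21, 40/7) → Z = -73/21
  (0, 11/4) → Z = 77/4

a = 0, b = 11/4, maximum Z = 77/4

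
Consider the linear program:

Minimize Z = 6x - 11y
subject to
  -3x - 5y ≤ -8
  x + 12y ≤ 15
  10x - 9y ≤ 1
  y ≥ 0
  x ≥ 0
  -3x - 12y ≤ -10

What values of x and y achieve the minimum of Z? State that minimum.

x = 21/31, y = 37/31, minimum Z = -281/31

Corner points and Z = 6x - 11y:
  (21/31, 37/31) → Z = -281/31
  (1, 1) → Z = -5
  (49/43, 149/129) → Z = -757/129

The optimum lies where -3x - 5y = -8 and x + 12y = 15.
Solving simultaneously gives x = 21/31, y = 37/31.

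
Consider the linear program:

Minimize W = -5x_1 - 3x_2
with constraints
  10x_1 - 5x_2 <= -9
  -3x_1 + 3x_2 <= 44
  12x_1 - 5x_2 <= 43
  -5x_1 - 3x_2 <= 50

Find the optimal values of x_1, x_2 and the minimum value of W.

The optimum lies where 10x_1 - 5x_2 = -9 and -3x_1 + 3x_2 = 44.
Solving simultaneously gives x_1 = 193/15, x_2 = 413/15.

x_1 = 193/15, x_2 = 413/15, minimum W = -2204/15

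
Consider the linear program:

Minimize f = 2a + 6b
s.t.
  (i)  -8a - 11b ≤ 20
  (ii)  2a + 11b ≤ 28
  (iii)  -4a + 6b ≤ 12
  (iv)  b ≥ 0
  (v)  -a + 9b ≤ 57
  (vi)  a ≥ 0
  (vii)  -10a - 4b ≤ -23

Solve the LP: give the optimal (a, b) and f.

a = 23/10, b = 0, minimum f = 23/5

Vertices and f = 2a + 6b:
  (14, 0) → f = 28
  (47/34, 39/17) → f = 281/17
  (23/10, 0) → f = 23/5

At the optimal vertex, b = 0 and -10a - 4b = -23.
Solving simultaneously gives a = 23/10, b = 0.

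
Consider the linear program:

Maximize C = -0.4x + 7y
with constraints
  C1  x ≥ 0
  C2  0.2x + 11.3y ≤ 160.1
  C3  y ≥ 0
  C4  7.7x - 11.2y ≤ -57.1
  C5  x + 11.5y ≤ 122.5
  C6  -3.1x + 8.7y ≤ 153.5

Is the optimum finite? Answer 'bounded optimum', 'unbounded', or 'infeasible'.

Corner points and C = -0.4x + 7y:
  (0, 571/112) → C = 35.6875
  (0, 245/23) → C = 1715/23
  (251/35, 351/35) → C = 11783/175
The feasible region has finitely many vertices and no improving ray; the maximum is 1715/23 at (0, 245/23).

bounded optimum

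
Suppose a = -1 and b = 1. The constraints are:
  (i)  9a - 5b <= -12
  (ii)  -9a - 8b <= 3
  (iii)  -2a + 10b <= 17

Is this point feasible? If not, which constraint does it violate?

(i): -14 ≤ -12 ✓
(ii): 1 ≤ 3 ✓
(iii): 12 ≤ 17 ✓

feasible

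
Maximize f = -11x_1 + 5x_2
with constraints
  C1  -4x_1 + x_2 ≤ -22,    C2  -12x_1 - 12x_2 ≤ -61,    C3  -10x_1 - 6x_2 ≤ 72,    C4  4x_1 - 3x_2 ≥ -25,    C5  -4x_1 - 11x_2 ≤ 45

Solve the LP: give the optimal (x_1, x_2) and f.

x_1 = 91/8, x_2 = 47/2, maximum f = -61/8

Vertices and f = -11x_1 + 5x_2:
  (65/12, -1/3) → f = -245/4
  (91/8, 47/2) → f = -61/8
  (173/12, -28/3) → f = -821/4
The feasible region is unbounded (it extends along (3, 4), (11, -4)), but f strictly decreases along every unbounded feasible direction, so there is no improving ray and the maximum is attained at a vertex.

The binding constraints are -4x_1 + x_2 = -22 and 4x_1 - 3x_2 = -25.
Solving simultaneously gives x_1 = 91/8, x_2 = 47/2.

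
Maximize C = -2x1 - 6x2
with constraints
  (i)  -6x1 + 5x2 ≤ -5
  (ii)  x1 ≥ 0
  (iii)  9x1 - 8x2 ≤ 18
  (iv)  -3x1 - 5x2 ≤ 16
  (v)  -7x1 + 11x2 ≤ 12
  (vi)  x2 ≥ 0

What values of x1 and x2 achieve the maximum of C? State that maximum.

At the optimal vertex, -6x1 + 5x2 = -5 and x2 = 0.
Solving simultaneously gives x1 = 5/6, x2 = 0.

x1 = 5/6, x2 = 0, maximum C = -5/3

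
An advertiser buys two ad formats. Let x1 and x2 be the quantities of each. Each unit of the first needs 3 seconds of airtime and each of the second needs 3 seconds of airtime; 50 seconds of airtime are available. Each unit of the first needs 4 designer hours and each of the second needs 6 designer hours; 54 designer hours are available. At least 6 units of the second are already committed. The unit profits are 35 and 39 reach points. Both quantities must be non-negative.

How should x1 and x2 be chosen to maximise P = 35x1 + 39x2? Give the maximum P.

Extreme points and P = 35x1 + 39x2:
  (0, 9) → P = 351
  (0, 6) → P = 234
  (9/2, 6) → P = 783/2

The binding constraints are 4x1 + 6x2 = 54 and x2 = 6.
Solving simultaneously gives x1 = 9/2, x2 = 6.

x1 = 9/2, x2 = 6, maximum P = 783/2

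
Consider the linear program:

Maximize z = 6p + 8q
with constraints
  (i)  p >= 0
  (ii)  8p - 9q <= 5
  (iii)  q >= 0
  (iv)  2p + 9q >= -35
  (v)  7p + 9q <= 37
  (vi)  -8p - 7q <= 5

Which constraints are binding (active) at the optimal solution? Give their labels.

Extreme points and z = 6p + 8q:
  (0, 0) → z = 0
  (0, 37/9) → z = 296/9
  (5/8, 0) → z = 15/4
  (14/5, 29/15) → z = 484/15

The maximum is at (0, 37/9). Substituting into each constraint, equality holds for (i) and (v); the remaining constraints have slack.

(i) and (v)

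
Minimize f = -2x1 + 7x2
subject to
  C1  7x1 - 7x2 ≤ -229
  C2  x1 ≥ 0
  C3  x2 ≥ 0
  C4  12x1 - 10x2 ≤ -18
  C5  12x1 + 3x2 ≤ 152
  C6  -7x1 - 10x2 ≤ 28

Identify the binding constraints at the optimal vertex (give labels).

Corner points and f = -2x1 + 7x2:
  (0, 229/7) → f = 229
  (377/105, 3812/105) → f = 5186/21
  (0, 152/3) → f = 1064/3

The minimum is at (0, 229/7). Substituting into each constraint, equality holds for C1 and C2; the remaining constraints have slack.

C1 and C2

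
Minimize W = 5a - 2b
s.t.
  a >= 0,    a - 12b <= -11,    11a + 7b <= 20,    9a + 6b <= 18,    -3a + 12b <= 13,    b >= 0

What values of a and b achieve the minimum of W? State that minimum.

Corner points and W = 5a - 2b:
  (0, 11/12) → W = -11/6
  (0, 13/12) → W = -13/6
  (163/139, 141/139) → W = 533/139
  (149/153, 203/153) → W = 113/51

The optimum lies where a = 0 and -3a + 12b = 13.
Solving simultaneously gives a = 0, b = 13/12.

a = 0, b = 13/12, minimum W = -13/6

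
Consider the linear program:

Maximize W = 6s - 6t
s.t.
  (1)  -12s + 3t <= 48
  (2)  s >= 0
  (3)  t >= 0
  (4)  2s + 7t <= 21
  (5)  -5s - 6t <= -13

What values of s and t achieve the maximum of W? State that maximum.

Corner points and W = 6s - 6t:
  (0, 3) → W = -18
  (0, 13/6) → W = -13
  (21/2, 0) → W = 63
  (13/5, 0) → W = 78/5

s = 21/2, t = 0, maximum W = 63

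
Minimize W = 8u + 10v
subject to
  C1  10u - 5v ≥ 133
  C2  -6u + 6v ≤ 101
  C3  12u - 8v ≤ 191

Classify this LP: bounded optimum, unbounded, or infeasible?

bounded optimum

Feasible corners and W = 8u + 10v:
  (1303/30, 904/15) → W = 14252/15
  (109/20, -157/10) → W = -567/5
  (977/12, 393/4) → W = 9803/6
The feasible region has finitely many vertices and no improving ray; the minimum is -567/5 at (109/20, -157/10).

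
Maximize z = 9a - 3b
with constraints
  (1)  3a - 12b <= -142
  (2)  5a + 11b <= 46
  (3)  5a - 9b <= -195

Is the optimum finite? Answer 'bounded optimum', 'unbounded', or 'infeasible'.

bounded optimum

Extreme points and z = 9a - 3b:
  (-354/11, 125/33) → z = -301
  (-1731/100, 241/20) → z = -9597/50
The feasible region has finitely many vertices and no improving ray; the maximum is -9597/50 at (-1731/100, 241/20).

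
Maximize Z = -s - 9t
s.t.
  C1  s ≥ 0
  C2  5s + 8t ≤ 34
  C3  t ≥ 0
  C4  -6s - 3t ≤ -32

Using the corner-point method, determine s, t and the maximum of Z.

s = 16/3, t = 0, maximum Z = -16/3

The optimum lies where t = 0 and -6s - 3t = -32.
Solving simultaneously gives s = 16/3, t = 0.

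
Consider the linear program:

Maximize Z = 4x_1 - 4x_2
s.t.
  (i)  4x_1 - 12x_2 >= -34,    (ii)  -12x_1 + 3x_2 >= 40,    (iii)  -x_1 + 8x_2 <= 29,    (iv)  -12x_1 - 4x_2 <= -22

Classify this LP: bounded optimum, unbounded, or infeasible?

infeasible

The boundaries 4x_1 - 12x_2 = -34 and -12x_1 + 3x_2 = 40 meet at (-63/22, 62/33), but that point violates -12x_1 - 4x_2 ≤ -22. Every candidate vertex is excluded by some other constraint, so the feasible region is empty.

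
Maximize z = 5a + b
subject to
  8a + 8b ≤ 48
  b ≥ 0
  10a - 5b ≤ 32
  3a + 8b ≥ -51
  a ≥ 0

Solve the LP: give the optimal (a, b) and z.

a = 62/15, b = 28/15, maximum z = 338/15

Feasible corners and z = 5a + b:
  (62/15, 28/15) → z = 338/15
  (0, 6) → z = 6
  (16/5, 0) → z = 16
  (0, 0) → z = 0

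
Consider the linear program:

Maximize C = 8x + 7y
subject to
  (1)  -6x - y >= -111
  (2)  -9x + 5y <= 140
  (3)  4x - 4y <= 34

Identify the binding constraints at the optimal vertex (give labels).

(1) and (2)

Feasible corners and C = 8x + 7y:
  (415/39, 613/13) → C = 16193/39
  (239/14, 60/7) → C = 1376/7
  (-365/8, -433/8) → C = -5951/8

The maximum is at (415/39, 613/13). Substituting into each constraint, equality holds for (1) and (2); the remaining constraints have slack.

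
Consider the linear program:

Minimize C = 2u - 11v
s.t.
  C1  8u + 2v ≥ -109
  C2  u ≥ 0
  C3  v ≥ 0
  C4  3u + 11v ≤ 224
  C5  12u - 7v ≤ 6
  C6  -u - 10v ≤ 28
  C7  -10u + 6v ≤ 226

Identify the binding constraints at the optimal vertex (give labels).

Extreme points and C = 2u - 11v:
  (0, 0) → C = 0
  (0, 224/11) → C = -224
  (1/2, 0) → C = 1
  (1634/153, 890/51) → C = -26102/153

The minimum is at (0, 224/11). Substituting into each constraint, equality holds for C2 and C4; the remaining constraints have slack.

C2 and C4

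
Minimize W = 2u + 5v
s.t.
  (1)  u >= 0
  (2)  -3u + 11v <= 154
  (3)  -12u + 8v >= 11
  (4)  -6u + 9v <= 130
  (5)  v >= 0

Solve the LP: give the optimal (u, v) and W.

u = 0, v = 11/8, minimum W = 55/8

Feasible corners and W = 2u + 5v:
  (0, 14) → W = 70
  (0, 11/8) → W = 55/8
  (1111/108, 605/36) → W = 11297/108

At the optimal vertex, u = 0 and -12u + 8v = 11.
Solving simultaneously gives u = 0, v = 11/8.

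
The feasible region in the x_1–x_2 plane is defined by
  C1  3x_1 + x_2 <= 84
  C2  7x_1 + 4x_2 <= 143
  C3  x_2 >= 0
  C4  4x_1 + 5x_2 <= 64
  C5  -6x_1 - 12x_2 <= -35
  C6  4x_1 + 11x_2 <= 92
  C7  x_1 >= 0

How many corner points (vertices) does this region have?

Intersecting each pair of boundary lines and keeping only the points that satisfy every inequality leaves:
  (16, 0)
  (35/6, 0)
  (61/6, 14/3)
  (0, 35/12)
  (0, 92/11)

5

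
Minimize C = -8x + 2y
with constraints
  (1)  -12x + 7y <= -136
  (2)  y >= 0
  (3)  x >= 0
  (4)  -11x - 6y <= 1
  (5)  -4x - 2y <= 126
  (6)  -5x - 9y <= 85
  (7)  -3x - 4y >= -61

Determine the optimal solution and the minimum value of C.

Extreme points and C = -8x + 2y:
  (34/3, 0) → C = -272/3
  (971/69, 108/23) → C = -7120/69
  (61/3, 0) → C = -488/3

The binding constraints are y = 0 and -3x - 4y = -61.
Solving simultaneously gives x = 61/3, y = 0.

x = 61/3, y = 0, minimum C = -488/3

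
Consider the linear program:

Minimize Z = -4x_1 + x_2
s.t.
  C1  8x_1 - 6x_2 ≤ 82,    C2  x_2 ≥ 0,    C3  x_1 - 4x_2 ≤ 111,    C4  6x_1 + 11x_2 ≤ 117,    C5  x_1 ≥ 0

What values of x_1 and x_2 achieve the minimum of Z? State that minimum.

Vertices and Z = -4x_1 + x_2:
  (41/4, 0) → Z = -41
  (401/31, 111/31) → Z = -1493/31
  (0, 0) → Z = 0
  (0, 117/11) → Z = 117/11

At the optimal vertex, 8x_1 - 6x_2 = 82 and 6x_1 + 11x_2 = 117.
Solving simultaneously gives x_1 = 401/31, x_2 = 111/31.

x_1 = 401/31, x_2 = 111/31, minimum Z = -1493/31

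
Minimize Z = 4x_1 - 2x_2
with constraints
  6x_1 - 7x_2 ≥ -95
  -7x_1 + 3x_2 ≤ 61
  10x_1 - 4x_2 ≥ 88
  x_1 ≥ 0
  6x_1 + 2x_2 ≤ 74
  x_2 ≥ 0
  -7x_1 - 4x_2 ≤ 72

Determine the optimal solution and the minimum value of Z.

x_1 = 118/11, x_2 = 53/11, minimum Z = 366/11

The binding constraints are 10x_1 - 4x_2 = 88 and 6x_1 + 2x_2 = 74.
Solving simultaneously gives x_1 = 118/11, x_2 = 53/11.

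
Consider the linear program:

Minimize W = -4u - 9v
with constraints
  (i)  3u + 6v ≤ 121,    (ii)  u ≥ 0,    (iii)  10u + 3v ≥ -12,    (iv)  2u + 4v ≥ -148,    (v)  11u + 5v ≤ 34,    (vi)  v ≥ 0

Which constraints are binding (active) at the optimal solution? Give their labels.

(ii) and (v)

Feasible corners and W = -4u - 9v:
  (0, 34/5) → W = -306/5
  (0, 0) → W = 0
  (34/11, 0) → W = -136/11

The minimum is at (0, 34/5). Substituting into each constraint, equality holds for (ii) and (v); the remaining constraints have slack.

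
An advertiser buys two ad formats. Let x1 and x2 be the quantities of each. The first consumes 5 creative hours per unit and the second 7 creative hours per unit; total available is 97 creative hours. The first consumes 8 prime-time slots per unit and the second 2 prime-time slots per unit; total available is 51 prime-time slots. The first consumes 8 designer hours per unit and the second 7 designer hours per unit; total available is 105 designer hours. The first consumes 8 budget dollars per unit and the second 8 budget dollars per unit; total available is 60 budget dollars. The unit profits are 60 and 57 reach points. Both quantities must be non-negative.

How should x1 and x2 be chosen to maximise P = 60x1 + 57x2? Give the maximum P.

x1 = 6, x2 = 3/2, maximum P = 891/2

Corner points and P = 60x1 + 57x2:
  (0, 0) → P = 0
  (0, 15/2) → P = 855/2
  (51/8, 0) → P = 765/2
  (6, 3/2) → P = 891/2

The optimum lies where 8x1 + 2x2 = 51 and 8x1 + 8x2 = 60.
Solving simultaneously gives x1 = 6, x2 = 3/2.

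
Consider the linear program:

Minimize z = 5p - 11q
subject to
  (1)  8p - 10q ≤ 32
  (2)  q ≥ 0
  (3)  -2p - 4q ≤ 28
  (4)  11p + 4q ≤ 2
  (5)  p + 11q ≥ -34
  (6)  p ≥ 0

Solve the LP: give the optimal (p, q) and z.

p = 0, q = 1/2, minimum z = -11/2

Feasible corners and z = 5p - 11q:
  (2/11, 0) → z = 10/11
  (0, 0) → z = 0
  (0, 1/2) → z = -11/2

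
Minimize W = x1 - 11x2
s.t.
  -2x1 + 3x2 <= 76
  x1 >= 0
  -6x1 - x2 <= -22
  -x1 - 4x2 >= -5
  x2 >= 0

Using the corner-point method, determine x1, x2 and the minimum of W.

Corner points and W = x1 - 11x2:
  (83/23, 8/23) → W = -5/23
  (11/3, 0) → W = 11/3
  (5, 0) → W = 5

At the optimal vertex, -6x1 - x2 = -22 and -x1 - 4x2 = -5.
Solving simultaneously gives x1 = 83/23, x2 = 8/23.

x1 = 83/23, x2 = 8/23, minimum W = -5/23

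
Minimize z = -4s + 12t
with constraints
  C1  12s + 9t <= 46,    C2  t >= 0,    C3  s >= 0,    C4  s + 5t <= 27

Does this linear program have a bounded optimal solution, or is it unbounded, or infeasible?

bounded optimum

Feasible corners and z = -4s + 12t:
  (23/6, 0) → z = -46/3
  (0, 46/9) → z = 184/3
  (0, 0) → z = 0
The feasible region has finitely many vertices and no improving ray; the minimum is -46/3 at (23/6, 0).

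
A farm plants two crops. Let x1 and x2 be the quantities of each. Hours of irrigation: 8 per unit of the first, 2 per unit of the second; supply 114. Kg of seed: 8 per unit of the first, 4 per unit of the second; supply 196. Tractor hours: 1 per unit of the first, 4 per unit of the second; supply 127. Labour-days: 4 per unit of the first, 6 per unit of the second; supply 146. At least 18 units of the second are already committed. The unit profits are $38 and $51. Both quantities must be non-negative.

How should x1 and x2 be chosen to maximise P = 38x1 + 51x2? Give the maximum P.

Extreme points and P = 38x1 + 51x2:
  (0, 73/3) → P = 1241
  (0, 18) → P = 918
  (19/2, 18) → P = 1279

x1 = 19/2, x2 = 18, maximum P = 1279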